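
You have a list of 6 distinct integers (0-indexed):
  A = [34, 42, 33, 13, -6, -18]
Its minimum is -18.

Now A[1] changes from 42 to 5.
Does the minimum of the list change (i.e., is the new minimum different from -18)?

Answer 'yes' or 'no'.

Old min = -18
Change: A[1] 42 -> 5
Changed element was NOT the min; min changes only if 5 < -18.
New min = -18; changed? no

Answer: no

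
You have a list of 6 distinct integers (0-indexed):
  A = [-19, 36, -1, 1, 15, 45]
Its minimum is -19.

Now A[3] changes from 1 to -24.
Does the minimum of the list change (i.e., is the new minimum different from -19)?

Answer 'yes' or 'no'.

Old min = -19
Change: A[3] 1 -> -24
Changed element was NOT the min; min changes only if -24 < -19.
New min = -24; changed? yes

Answer: yes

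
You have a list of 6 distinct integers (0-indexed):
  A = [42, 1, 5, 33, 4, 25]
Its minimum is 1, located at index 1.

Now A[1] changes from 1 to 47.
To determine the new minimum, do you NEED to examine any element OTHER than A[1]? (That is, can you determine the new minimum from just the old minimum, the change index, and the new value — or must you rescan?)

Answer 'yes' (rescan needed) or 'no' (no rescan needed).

Old min = 1 at index 1
Change at index 1: 1 -> 47
Index 1 WAS the min and new value 47 > old min 1. Must rescan other elements to find the new min.
Needs rescan: yes

Answer: yes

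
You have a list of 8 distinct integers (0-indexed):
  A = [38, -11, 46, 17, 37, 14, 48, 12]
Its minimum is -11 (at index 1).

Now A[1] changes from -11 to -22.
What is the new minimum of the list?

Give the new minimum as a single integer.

Answer: -22

Derivation:
Old min = -11 (at index 1)
Change: A[1] -11 -> -22
Changed element WAS the min. Need to check: is -22 still <= all others?
  Min of remaining elements: 12
  New min = min(-22, 12) = -22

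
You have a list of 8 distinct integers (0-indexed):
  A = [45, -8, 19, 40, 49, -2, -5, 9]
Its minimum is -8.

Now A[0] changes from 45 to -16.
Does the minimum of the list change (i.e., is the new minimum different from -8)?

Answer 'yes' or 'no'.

Answer: yes

Derivation:
Old min = -8
Change: A[0] 45 -> -16
Changed element was NOT the min; min changes only if -16 < -8.
New min = -16; changed? yes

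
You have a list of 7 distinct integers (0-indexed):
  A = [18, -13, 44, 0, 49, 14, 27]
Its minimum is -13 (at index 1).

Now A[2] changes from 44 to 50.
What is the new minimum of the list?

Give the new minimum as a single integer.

Answer: -13

Derivation:
Old min = -13 (at index 1)
Change: A[2] 44 -> 50
Changed element was NOT the old min.
  New min = min(old_min, new_val) = min(-13, 50) = -13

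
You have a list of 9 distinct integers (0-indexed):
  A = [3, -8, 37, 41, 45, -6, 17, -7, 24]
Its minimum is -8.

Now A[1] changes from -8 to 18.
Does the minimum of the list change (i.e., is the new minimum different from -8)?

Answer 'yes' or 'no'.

Answer: yes

Derivation:
Old min = -8
Change: A[1] -8 -> 18
Changed element was the min; new min must be rechecked.
New min = -7; changed? yes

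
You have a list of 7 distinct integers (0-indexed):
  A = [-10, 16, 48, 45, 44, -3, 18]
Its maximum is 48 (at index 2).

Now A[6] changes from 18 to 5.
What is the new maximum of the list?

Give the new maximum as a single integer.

Answer: 48

Derivation:
Old max = 48 (at index 2)
Change: A[6] 18 -> 5
Changed element was NOT the old max.
  New max = max(old_max, new_val) = max(48, 5) = 48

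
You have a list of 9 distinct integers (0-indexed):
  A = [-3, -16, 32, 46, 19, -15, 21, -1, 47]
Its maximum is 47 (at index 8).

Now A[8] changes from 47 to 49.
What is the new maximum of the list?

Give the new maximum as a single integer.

Answer: 49

Derivation:
Old max = 47 (at index 8)
Change: A[8] 47 -> 49
Changed element WAS the max -> may need rescan.
  Max of remaining elements: 46
  New max = max(49, 46) = 49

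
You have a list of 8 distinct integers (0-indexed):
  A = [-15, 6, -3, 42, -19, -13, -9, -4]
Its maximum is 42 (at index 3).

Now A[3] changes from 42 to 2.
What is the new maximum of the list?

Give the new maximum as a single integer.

Answer: 6

Derivation:
Old max = 42 (at index 3)
Change: A[3] 42 -> 2
Changed element WAS the max -> may need rescan.
  Max of remaining elements: 6
  New max = max(2, 6) = 6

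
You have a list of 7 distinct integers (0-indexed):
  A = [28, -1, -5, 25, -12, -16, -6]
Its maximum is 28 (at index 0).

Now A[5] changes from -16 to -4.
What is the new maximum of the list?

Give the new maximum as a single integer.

Old max = 28 (at index 0)
Change: A[5] -16 -> -4
Changed element was NOT the old max.
  New max = max(old_max, new_val) = max(28, -4) = 28

Answer: 28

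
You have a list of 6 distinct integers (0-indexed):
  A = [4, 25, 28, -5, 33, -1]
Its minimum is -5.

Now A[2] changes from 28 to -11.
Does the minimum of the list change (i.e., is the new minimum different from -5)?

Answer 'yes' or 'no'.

Answer: yes

Derivation:
Old min = -5
Change: A[2] 28 -> -11
Changed element was NOT the min; min changes only if -11 < -5.
New min = -11; changed? yes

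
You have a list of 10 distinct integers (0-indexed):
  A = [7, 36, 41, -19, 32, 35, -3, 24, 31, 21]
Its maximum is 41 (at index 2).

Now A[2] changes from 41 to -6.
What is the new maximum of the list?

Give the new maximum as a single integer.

Answer: 36

Derivation:
Old max = 41 (at index 2)
Change: A[2] 41 -> -6
Changed element WAS the max -> may need rescan.
  Max of remaining elements: 36
  New max = max(-6, 36) = 36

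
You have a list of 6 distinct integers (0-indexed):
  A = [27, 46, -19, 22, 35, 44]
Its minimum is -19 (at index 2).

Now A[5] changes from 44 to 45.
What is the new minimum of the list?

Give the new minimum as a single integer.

Old min = -19 (at index 2)
Change: A[5] 44 -> 45
Changed element was NOT the old min.
  New min = min(old_min, new_val) = min(-19, 45) = -19

Answer: -19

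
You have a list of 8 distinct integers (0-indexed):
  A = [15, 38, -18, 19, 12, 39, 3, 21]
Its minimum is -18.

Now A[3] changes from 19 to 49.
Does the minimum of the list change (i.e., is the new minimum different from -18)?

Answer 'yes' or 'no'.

Answer: no

Derivation:
Old min = -18
Change: A[3] 19 -> 49
Changed element was NOT the min; min changes only if 49 < -18.
New min = -18; changed? no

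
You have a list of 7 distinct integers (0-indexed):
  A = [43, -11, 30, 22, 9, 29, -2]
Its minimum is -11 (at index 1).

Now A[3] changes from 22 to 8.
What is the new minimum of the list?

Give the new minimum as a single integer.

Answer: -11

Derivation:
Old min = -11 (at index 1)
Change: A[3] 22 -> 8
Changed element was NOT the old min.
  New min = min(old_min, new_val) = min(-11, 8) = -11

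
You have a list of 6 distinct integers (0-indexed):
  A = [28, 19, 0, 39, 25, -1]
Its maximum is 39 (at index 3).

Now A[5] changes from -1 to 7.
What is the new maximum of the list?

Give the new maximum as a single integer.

Answer: 39

Derivation:
Old max = 39 (at index 3)
Change: A[5] -1 -> 7
Changed element was NOT the old max.
  New max = max(old_max, new_val) = max(39, 7) = 39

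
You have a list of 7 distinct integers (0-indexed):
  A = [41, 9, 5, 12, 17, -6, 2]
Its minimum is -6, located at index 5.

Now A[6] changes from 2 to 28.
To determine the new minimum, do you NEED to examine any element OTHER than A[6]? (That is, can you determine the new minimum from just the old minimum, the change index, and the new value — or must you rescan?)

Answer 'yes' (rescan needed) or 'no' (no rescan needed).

Old min = -6 at index 5
Change at index 6: 2 -> 28
Index 6 was NOT the min. New min = min(-6, 28). No rescan of other elements needed.
Needs rescan: no

Answer: no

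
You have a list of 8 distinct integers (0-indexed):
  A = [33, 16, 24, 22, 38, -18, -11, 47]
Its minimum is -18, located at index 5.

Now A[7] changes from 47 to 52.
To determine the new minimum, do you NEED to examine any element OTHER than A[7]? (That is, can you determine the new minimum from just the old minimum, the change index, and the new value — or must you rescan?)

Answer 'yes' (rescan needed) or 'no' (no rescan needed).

Old min = -18 at index 5
Change at index 7: 47 -> 52
Index 7 was NOT the min. New min = min(-18, 52). No rescan of other elements needed.
Needs rescan: no

Answer: no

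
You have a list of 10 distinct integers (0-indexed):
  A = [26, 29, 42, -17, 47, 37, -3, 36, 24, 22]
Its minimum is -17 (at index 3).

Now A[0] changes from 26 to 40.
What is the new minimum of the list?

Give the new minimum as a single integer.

Answer: -17

Derivation:
Old min = -17 (at index 3)
Change: A[0] 26 -> 40
Changed element was NOT the old min.
  New min = min(old_min, new_val) = min(-17, 40) = -17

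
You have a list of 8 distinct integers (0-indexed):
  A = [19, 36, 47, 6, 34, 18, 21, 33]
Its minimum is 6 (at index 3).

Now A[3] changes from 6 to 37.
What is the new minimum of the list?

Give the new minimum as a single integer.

Old min = 6 (at index 3)
Change: A[3] 6 -> 37
Changed element WAS the min. Need to check: is 37 still <= all others?
  Min of remaining elements: 18
  New min = min(37, 18) = 18

Answer: 18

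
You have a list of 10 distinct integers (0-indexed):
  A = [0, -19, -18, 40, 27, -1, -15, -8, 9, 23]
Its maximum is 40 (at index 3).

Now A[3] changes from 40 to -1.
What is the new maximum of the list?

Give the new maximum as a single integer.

Old max = 40 (at index 3)
Change: A[3] 40 -> -1
Changed element WAS the max -> may need rescan.
  Max of remaining elements: 27
  New max = max(-1, 27) = 27

Answer: 27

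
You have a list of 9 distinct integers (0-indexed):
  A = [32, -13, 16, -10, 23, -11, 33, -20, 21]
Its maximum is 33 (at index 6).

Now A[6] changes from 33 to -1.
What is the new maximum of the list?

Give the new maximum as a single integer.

Answer: 32

Derivation:
Old max = 33 (at index 6)
Change: A[6] 33 -> -1
Changed element WAS the max -> may need rescan.
  Max of remaining elements: 32
  New max = max(-1, 32) = 32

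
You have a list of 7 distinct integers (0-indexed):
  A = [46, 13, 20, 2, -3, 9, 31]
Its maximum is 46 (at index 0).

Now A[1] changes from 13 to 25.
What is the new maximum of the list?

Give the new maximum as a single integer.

Old max = 46 (at index 0)
Change: A[1] 13 -> 25
Changed element was NOT the old max.
  New max = max(old_max, new_val) = max(46, 25) = 46

Answer: 46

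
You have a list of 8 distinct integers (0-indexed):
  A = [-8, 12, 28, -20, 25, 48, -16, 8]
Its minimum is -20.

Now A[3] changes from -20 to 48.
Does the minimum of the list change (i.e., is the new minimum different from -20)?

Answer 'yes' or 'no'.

Answer: yes

Derivation:
Old min = -20
Change: A[3] -20 -> 48
Changed element was the min; new min must be rechecked.
New min = -16; changed? yes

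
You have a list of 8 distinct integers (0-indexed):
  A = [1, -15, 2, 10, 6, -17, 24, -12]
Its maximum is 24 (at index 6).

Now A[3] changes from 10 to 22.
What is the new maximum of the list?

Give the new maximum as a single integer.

Old max = 24 (at index 6)
Change: A[3] 10 -> 22
Changed element was NOT the old max.
  New max = max(old_max, new_val) = max(24, 22) = 24

Answer: 24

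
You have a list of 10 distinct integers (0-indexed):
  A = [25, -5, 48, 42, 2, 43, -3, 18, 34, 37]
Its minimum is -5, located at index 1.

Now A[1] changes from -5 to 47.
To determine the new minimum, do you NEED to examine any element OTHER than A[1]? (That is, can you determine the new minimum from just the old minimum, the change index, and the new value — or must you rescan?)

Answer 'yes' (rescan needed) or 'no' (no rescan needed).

Answer: yes

Derivation:
Old min = -5 at index 1
Change at index 1: -5 -> 47
Index 1 WAS the min and new value 47 > old min -5. Must rescan other elements to find the new min.
Needs rescan: yes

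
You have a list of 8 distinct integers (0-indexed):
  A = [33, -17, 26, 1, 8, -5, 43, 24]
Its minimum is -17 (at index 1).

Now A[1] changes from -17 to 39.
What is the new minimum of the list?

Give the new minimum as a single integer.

Answer: -5

Derivation:
Old min = -17 (at index 1)
Change: A[1] -17 -> 39
Changed element WAS the min. Need to check: is 39 still <= all others?
  Min of remaining elements: -5
  New min = min(39, -5) = -5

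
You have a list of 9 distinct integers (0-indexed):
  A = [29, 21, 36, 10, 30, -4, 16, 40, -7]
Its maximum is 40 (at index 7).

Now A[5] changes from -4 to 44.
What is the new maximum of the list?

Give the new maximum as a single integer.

Old max = 40 (at index 7)
Change: A[5] -4 -> 44
Changed element was NOT the old max.
  New max = max(old_max, new_val) = max(40, 44) = 44

Answer: 44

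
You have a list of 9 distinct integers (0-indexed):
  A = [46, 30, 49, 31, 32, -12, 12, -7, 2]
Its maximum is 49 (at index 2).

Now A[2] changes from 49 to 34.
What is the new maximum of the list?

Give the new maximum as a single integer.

Answer: 46

Derivation:
Old max = 49 (at index 2)
Change: A[2] 49 -> 34
Changed element WAS the max -> may need rescan.
  Max of remaining elements: 46
  New max = max(34, 46) = 46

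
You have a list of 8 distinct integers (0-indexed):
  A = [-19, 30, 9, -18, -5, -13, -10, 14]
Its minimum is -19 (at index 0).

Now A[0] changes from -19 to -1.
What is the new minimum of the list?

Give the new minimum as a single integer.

Old min = -19 (at index 0)
Change: A[0] -19 -> -1
Changed element WAS the min. Need to check: is -1 still <= all others?
  Min of remaining elements: -18
  New min = min(-1, -18) = -18

Answer: -18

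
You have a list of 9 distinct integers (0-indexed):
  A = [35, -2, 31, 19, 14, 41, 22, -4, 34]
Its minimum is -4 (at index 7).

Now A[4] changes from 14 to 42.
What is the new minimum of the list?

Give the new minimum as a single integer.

Answer: -4

Derivation:
Old min = -4 (at index 7)
Change: A[4] 14 -> 42
Changed element was NOT the old min.
  New min = min(old_min, new_val) = min(-4, 42) = -4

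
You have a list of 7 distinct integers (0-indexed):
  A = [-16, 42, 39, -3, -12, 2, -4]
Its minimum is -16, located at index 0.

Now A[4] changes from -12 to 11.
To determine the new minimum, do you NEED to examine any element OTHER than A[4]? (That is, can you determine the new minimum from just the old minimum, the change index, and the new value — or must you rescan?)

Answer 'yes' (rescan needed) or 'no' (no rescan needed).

Answer: no

Derivation:
Old min = -16 at index 0
Change at index 4: -12 -> 11
Index 4 was NOT the min. New min = min(-16, 11). No rescan of other elements needed.
Needs rescan: no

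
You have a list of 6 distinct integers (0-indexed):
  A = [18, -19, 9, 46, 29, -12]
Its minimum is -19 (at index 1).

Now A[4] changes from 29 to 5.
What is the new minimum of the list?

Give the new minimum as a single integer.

Old min = -19 (at index 1)
Change: A[4] 29 -> 5
Changed element was NOT the old min.
  New min = min(old_min, new_val) = min(-19, 5) = -19

Answer: -19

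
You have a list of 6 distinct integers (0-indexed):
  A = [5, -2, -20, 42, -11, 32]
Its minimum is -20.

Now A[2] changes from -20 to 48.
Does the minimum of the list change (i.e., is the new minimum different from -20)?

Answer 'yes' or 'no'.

Old min = -20
Change: A[2] -20 -> 48
Changed element was the min; new min must be rechecked.
New min = -11; changed? yes

Answer: yes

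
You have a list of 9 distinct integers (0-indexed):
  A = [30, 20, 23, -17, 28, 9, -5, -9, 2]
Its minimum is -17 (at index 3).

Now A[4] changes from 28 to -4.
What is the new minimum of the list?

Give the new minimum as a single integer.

Answer: -17

Derivation:
Old min = -17 (at index 3)
Change: A[4] 28 -> -4
Changed element was NOT the old min.
  New min = min(old_min, new_val) = min(-17, -4) = -17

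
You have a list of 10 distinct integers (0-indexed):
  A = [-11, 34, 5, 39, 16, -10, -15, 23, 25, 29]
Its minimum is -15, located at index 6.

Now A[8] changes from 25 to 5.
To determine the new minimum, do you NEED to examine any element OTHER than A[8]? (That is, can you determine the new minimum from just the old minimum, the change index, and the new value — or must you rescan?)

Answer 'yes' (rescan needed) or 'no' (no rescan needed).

Answer: no

Derivation:
Old min = -15 at index 6
Change at index 8: 25 -> 5
Index 8 was NOT the min. New min = min(-15, 5). No rescan of other elements needed.
Needs rescan: no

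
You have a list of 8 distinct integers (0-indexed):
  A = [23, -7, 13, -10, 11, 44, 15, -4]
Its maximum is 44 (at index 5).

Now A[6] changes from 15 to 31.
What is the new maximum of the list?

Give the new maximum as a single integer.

Old max = 44 (at index 5)
Change: A[6] 15 -> 31
Changed element was NOT the old max.
  New max = max(old_max, new_val) = max(44, 31) = 44

Answer: 44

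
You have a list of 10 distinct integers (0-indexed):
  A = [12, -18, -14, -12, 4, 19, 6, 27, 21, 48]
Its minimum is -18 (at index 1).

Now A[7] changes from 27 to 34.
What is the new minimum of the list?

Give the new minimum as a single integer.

Answer: -18

Derivation:
Old min = -18 (at index 1)
Change: A[7] 27 -> 34
Changed element was NOT the old min.
  New min = min(old_min, new_val) = min(-18, 34) = -18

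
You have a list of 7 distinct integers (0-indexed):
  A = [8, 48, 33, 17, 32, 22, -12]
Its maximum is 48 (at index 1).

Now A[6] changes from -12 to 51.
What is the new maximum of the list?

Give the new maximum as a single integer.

Answer: 51

Derivation:
Old max = 48 (at index 1)
Change: A[6] -12 -> 51
Changed element was NOT the old max.
  New max = max(old_max, new_val) = max(48, 51) = 51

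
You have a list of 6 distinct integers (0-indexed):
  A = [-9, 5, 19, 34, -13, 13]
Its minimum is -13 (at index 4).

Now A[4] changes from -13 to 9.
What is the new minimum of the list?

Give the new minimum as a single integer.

Old min = -13 (at index 4)
Change: A[4] -13 -> 9
Changed element WAS the min. Need to check: is 9 still <= all others?
  Min of remaining elements: -9
  New min = min(9, -9) = -9

Answer: -9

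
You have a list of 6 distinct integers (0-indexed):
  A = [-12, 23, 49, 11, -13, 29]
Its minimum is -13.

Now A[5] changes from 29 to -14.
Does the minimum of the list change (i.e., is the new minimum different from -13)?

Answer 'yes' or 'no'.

Old min = -13
Change: A[5] 29 -> -14
Changed element was NOT the min; min changes only if -14 < -13.
New min = -14; changed? yes

Answer: yes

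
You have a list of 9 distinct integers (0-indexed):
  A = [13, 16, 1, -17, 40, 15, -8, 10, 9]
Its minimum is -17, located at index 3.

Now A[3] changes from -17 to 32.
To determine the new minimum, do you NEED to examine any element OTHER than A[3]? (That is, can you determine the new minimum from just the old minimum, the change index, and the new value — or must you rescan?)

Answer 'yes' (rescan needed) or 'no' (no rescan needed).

Old min = -17 at index 3
Change at index 3: -17 -> 32
Index 3 WAS the min and new value 32 > old min -17. Must rescan other elements to find the new min.
Needs rescan: yes

Answer: yes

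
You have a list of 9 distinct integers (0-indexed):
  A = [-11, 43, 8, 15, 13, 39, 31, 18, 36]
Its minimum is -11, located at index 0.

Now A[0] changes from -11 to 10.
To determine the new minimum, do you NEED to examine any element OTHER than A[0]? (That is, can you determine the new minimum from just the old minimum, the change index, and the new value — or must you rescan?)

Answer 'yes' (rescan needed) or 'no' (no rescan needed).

Answer: yes

Derivation:
Old min = -11 at index 0
Change at index 0: -11 -> 10
Index 0 WAS the min and new value 10 > old min -11. Must rescan other elements to find the new min.
Needs rescan: yes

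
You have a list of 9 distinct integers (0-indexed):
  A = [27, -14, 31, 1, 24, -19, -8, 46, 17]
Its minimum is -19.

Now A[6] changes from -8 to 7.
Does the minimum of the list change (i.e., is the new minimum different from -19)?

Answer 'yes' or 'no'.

Old min = -19
Change: A[6] -8 -> 7
Changed element was NOT the min; min changes only if 7 < -19.
New min = -19; changed? no

Answer: no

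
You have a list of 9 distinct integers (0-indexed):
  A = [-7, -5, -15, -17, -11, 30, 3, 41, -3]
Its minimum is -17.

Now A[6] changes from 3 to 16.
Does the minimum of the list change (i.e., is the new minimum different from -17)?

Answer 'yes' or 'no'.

Old min = -17
Change: A[6] 3 -> 16
Changed element was NOT the min; min changes only if 16 < -17.
New min = -17; changed? no

Answer: no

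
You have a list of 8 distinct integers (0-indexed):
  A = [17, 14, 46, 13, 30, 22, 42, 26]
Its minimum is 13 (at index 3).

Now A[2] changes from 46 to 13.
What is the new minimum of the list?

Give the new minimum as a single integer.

Old min = 13 (at index 3)
Change: A[2] 46 -> 13
Changed element was NOT the old min.
  New min = min(old_min, new_val) = min(13, 13) = 13

Answer: 13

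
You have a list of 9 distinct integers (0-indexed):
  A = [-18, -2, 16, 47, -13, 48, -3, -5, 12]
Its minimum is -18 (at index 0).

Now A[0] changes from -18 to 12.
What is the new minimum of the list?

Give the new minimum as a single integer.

Answer: -13

Derivation:
Old min = -18 (at index 0)
Change: A[0] -18 -> 12
Changed element WAS the min. Need to check: is 12 still <= all others?
  Min of remaining elements: -13
  New min = min(12, -13) = -13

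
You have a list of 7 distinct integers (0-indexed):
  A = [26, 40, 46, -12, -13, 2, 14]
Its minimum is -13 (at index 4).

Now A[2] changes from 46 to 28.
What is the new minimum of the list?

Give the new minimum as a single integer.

Old min = -13 (at index 4)
Change: A[2] 46 -> 28
Changed element was NOT the old min.
  New min = min(old_min, new_val) = min(-13, 28) = -13

Answer: -13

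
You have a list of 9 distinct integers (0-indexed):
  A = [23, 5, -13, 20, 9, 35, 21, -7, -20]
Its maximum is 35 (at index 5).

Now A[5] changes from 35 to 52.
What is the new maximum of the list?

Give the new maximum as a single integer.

Old max = 35 (at index 5)
Change: A[5] 35 -> 52
Changed element WAS the max -> may need rescan.
  Max of remaining elements: 23
  New max = max(52, 23) = 52

Answer: 52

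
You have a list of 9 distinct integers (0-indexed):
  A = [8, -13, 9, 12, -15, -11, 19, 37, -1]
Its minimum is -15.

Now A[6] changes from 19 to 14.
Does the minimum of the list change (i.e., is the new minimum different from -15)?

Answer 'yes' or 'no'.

Old min = -15
Change: A[6] 19 -> 14
Changed element was NOT the min; min changes only if 14 < -15.
New min = -15; changed? no

Answer: no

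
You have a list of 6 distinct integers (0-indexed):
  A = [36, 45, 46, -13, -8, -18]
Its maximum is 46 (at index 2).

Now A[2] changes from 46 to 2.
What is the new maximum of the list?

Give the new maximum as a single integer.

Answer: 45

Derivation:
Old max = 46 (at index 2)
Change: A[2] 46 -> 2
Changed element WAS the max -> may need rescan.
  Max of remaining elements: 45
  New max = max(2, 45) = 45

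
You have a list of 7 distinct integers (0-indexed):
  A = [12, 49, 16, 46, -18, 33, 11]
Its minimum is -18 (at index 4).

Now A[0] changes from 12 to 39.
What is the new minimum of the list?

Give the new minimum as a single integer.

Old min = -18 (at index 4)
Change: A[0] 12 -> 39
Changed element was NOT the old min.
  New min = min(old_min, new_val) = min(-18, 39) = -18

Answer: -18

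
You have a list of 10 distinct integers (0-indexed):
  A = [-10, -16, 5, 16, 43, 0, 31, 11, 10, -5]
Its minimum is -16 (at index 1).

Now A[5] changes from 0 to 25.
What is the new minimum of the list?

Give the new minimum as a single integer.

Answer: -16

Derivation:
Old min = -16 (at index 1)
Change: A[5] 0 -> 25
Changed element was NOT the old min.
  New min = min(old_min, new_val) = min(-16, 25) = -16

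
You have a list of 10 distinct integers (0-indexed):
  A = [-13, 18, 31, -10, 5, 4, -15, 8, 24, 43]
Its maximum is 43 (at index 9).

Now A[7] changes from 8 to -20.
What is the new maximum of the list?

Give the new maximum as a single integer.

Old max = 43 (at index 9)
Change: A[7] 8 -> -20
Changed element was NOT the old max.
  New max = max(old_max, new_val) = max(43, -20) = 43

Answer: 43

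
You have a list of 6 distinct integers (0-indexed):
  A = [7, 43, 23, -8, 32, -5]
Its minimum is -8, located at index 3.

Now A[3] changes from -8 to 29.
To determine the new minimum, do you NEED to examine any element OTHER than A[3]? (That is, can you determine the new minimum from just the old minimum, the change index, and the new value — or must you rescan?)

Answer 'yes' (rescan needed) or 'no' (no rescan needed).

Answer: yes

Derivation:
Old min = -8 at index 3
Change at index 3: -8 -> 29
Index 3 WAS the min and new value 29 > old min -8. Must rescan other elements to find the new min.
Needs rescan: yes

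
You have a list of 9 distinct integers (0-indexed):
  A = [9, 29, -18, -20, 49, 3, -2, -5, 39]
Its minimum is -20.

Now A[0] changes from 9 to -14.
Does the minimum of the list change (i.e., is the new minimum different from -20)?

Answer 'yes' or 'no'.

Answer: no

Derivation:
Old min = -20
Change: A[0] 9 -> -14
Changed element was NOT the min; min changes only if -14 < -20.
New min = -20; changed? no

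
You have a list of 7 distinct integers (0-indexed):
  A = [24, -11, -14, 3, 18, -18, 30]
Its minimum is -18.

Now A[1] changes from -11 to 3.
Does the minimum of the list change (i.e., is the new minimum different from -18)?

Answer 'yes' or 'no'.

Answer: no

Derivation:
Old min = -18
Change: A[1] -11 -> 3
Changed element was NOT the min; min changes only if 3 < -18.
New min = -18; changed? no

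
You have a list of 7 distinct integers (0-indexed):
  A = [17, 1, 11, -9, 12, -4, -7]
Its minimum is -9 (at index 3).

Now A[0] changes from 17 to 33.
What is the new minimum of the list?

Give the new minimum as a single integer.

Old min = -9 (at index 3)
Change: A[0] 17 -> 33
Changed element was NOT the old min.
  New min = min(old_min, new_val) = min(-9, 33) = -9

Answer: -9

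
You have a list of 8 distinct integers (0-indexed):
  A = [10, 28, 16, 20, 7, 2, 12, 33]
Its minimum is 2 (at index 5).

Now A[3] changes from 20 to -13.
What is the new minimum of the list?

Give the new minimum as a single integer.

Old min = 2 (at index 5)
Change: A[3] 20 -> -13
Changed element was NOT the old min.
  New min = min(old_min, new_val) = min(2, -13) = -13

Answer: -13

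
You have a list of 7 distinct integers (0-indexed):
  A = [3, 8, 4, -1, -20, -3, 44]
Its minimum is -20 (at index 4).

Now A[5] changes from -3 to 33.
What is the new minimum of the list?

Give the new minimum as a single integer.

Answer: -20

Derivation:
Old min = -20 (at index 4)
Change: A[5] -3 -> 33
Changed element was NOT the old min.
  New min = min(old_min, new_val) = min(-20, 33) = -20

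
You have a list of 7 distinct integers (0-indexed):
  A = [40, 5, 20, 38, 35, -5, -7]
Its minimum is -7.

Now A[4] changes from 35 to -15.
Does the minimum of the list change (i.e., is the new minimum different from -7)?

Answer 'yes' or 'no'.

Old min = -7
Change: A[4] 35 -> -15
Changed element was NOT the min; min changes only if -15 < -7.
New min = -15; changed? yes

Answer: yes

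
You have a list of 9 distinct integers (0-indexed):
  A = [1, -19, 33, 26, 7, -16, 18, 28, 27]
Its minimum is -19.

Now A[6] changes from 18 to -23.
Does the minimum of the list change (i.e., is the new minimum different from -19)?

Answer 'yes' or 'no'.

Answer: yes

Derivation:
Old min = -19
Change: A[6] 18 -> -23
Changed element was NOT the min; min changes only if -23 < -19.
New min = -23; changed? yes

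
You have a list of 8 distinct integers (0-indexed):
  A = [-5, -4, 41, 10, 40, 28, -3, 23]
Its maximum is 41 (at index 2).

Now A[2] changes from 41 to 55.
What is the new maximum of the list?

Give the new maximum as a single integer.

Old max = 41 (at index 2)
Change: A[2] 41 -> 55
Changed element WAS the max -> may need rescan.
  Max of remaining elements: 40
  New max = max(55, 40) = 55

Answer: 55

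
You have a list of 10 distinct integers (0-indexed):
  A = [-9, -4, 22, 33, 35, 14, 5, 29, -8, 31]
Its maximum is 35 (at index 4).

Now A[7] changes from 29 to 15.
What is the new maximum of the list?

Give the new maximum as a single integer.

Answer: 35

Derivation:
Old max = 35 (at index 4)
Change: A[7] 29 -> 15
Changed element was NOT the old max.
  New max = max(old_max, new_val) = max(35, 15) = 35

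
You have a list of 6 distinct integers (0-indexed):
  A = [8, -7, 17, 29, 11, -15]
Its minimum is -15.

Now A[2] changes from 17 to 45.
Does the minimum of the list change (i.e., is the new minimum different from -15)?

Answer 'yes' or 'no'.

Old min = -15
Change: A[2] 17 -> 45
Changed element was NOT the min; min changes only if 45 < -15.
New min = -15; changed? no

Answer: no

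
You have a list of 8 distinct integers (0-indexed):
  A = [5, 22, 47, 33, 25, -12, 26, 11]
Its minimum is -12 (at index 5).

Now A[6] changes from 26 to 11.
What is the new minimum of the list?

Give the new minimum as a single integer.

Old min = -12 (at index 5)
Change: A[6] 26 -> 11
Changed element was NOT the old min.
  New min = min(old_min, new_val) = min(-12, 11) = -12

Answer: -12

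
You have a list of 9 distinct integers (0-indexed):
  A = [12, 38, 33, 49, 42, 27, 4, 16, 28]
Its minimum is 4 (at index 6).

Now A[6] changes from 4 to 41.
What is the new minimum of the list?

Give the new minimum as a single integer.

Answer: 12

Derivation:
Old min = 4 (at index 6)
Change: A[6] 4 -> 41
Changed element WAS the min. Need to check: is 41 still <= all others?
  Min of remaining elements: 12
  New min = min(41, 12) = 12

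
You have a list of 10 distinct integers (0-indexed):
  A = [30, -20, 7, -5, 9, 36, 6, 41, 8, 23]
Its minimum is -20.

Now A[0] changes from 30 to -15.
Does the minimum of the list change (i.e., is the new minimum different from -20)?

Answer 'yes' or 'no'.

Old min = -20
Change: A[0] 30 -> -15
Changed element was NOT the min; min changes only if -15 < -20.
New min = -20; changed? no

Answer: no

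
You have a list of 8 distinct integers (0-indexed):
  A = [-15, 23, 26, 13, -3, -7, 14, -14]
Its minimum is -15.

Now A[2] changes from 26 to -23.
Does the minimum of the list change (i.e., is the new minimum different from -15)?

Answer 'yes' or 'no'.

Answer: yes

Derivation:
Old min = -15
Change: A[2] 26 -> -23
Changed element was NOT the min; min changes only if -23 < -15.
New min = -23; changed? yes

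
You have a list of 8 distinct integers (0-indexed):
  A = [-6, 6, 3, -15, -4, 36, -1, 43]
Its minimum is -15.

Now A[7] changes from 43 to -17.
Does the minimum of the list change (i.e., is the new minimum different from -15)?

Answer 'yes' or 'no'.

Old min = -15
Change: A[7] 43 -> -17
Changed element was NOT the min; min changes only if -17 < -15.
New min = -17; changed? yes

Answer: yes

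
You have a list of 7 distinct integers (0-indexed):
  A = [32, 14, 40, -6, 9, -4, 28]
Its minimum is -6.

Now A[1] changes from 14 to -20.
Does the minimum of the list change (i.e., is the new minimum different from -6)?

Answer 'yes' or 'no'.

Answer: yes

Derivation:
Old min = -6
Change: A[1] 14 -> -20
Changed element was NOT the min; min changes only if -20 < -6.
New min = -20; changed? yes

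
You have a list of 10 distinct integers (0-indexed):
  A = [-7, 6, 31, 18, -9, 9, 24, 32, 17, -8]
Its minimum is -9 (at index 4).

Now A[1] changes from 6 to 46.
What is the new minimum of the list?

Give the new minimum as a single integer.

Answer: -9

Derivation:
Old min = -9 (at index 4)
Change: A[1] 6 -> 46
Changed element was NOT the old min.
  New min = min(old_min, new_val) = min(-9, 46) = -9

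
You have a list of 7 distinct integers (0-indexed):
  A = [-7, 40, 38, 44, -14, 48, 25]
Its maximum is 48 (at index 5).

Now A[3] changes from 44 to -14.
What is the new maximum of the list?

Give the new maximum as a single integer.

Old max = 48 (at index 5)
Change: A[3] 44 -> -14
Changed element was NOT the old max.
  New max = max(old_max, new_val) = max(48, -14) = 48

Answer: 48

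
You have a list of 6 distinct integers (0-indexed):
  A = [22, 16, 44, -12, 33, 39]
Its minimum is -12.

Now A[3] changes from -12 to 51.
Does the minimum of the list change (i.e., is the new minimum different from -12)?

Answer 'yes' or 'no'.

Answer: yes

Derivation:
Old min = -12
Change: A[3] -12 -> 51
Changed element was the min; new min must be rechecked.
New min = 16; changed? yes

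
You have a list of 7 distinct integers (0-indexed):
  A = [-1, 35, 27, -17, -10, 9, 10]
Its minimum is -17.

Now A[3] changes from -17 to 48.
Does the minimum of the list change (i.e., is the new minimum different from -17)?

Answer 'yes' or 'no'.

Old min = -17
Change: A[3] -17 -> 48
Changed element was the min; new min must be rechecked.
New min = -10; changed? yes

Answer: yes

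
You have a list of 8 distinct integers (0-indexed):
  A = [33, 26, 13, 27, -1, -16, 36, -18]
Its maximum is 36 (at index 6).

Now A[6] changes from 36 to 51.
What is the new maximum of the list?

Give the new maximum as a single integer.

Answer: 51

Derivation:
Old max = 36 (at index 6)
Change: A[6] 36 -> 51
Changed element WAS the max -> may need rescan.
  Max of remaining elements: 33
  New max = max(51, 33) = 51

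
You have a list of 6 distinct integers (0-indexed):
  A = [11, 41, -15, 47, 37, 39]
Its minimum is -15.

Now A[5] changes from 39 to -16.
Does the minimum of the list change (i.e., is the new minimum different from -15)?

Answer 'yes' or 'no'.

Old min = -15
Change: A[5] 39 -> -16
Changed element was NOT the min; min changes only if -16 < -15.
New min = -16; changed? yes

Answer: yes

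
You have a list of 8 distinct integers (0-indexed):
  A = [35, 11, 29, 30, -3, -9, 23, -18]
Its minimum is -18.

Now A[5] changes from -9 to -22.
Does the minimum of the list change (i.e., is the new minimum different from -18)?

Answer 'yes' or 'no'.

Old min = -18
Change: A[5] -9 -> -22
Changed element was NOT the min; min changes only if -22 < -18.
New min = -22; changed? yes

Answer: yes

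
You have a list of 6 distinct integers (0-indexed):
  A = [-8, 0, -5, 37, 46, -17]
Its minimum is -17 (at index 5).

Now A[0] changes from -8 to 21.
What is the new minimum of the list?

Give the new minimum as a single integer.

Answer: -17

Derivation:
Old min = -17 (at index 5)
Change: A[0] -8 -> 21
Changed element was NOT the old min.
  New min = min(old_min, new_val) = min(-17, 21) = -17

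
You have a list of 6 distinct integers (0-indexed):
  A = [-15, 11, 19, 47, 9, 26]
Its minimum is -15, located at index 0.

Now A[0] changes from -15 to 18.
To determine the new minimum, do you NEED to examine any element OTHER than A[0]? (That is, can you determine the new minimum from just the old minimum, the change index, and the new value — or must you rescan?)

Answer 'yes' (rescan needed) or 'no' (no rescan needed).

Answer: yes

Derivation:
Old min = -15 at index 0
Change at index 0: -15 -> 18
Index 0 WAS the min and new value 18 > old min -15. Must rescan other elements to find the new min.
Needs rescan: yes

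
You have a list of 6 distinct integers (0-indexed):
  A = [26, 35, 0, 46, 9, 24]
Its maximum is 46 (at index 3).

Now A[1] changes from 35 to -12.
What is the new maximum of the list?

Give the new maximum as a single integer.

Old max = 46 (at index 3)
Change: A[1] 35 -> -12
Changed element was NOT the old max.
  New max = max(old_max, new_val) = max(46, -12) = 46

Answer: 46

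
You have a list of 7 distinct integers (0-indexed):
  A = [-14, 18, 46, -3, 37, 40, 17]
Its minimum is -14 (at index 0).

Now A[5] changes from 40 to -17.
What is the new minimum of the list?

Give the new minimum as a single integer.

Old min = -14 (at index 0)
Change: A[5] 40 -> -17
Changed element was NOT the old min.
  New min = min(old_min, new_val) = min(-14, -17) = -17

Answer: -17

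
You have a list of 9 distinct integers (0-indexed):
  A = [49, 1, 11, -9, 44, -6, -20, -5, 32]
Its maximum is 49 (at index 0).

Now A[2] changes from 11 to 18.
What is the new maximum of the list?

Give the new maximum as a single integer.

Answer: 49

Derivation:
Old max = 49 (at index 0)
Change: A[2] 11 -> 18
Changed element was NOT the old max.
  New max = max(old_max, new_val) = max(49, 18) = 49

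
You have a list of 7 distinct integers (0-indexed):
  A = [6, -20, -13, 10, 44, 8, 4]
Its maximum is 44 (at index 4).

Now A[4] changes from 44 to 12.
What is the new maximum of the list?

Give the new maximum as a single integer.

Answer: 12

Derivation:
Old max = 44 (at index 4)
Change: A[4] 44 -> 12
Changed element WAS the max -> may need rescan.
  Max of remaining elements: 10
  New max = max(12, 10) = 12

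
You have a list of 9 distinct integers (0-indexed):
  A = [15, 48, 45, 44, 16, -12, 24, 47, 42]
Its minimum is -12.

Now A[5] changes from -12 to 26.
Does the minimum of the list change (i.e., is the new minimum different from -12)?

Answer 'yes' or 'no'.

Old min = -12
Change: A[5] -12 -> 26
Changed element was the min; new min must be rechecked.
New min = 15; changed? yes

Answer: yes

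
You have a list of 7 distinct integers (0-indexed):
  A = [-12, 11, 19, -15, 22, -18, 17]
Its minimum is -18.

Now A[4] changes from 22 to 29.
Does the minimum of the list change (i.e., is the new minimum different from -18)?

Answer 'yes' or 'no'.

Old min = -18
Change: A[4] 22 -> 29
Changed element was NOT the min; min changes only if 29 < -18.
New min = -18; changed? no

Answer: no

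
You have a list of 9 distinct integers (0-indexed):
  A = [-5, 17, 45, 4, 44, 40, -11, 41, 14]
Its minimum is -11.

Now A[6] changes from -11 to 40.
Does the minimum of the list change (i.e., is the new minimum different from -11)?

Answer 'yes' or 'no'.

Answer: yes

Derivation:
Old min = -11
Change: A[6] -11 -> 40
Changed element was the min; new min must be rechecked.
New min = -5; changed? yes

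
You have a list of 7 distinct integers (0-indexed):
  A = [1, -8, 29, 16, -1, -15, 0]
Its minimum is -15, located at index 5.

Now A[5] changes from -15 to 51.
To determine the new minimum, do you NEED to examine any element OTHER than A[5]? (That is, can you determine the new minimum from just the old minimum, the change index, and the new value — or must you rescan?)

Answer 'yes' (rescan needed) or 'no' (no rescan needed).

Old min = -15 at index 5
Change at index 5: -15 -> 51
Index 5 WAS the min and new value 51 > old min -15. Must rescan other elements to find the new min.
Needs rescan: yes

Answer: yes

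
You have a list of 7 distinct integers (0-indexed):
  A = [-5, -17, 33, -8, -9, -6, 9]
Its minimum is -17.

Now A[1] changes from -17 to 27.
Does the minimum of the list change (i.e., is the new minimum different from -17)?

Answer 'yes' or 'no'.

Answer: yes

Derivation:
Old min = -17
Change: A[1] -17 -> 27
Changed element was the min; new min must be rechecked.
New min = -9; changed? yes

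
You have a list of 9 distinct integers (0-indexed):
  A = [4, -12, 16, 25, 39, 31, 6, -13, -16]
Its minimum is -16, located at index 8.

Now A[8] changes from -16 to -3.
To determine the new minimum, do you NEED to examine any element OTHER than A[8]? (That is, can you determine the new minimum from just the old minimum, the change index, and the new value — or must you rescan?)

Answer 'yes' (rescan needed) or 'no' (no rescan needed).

Answer: yes

Derivation:
Old min = -16 at index 8
Change at index 8: -16 -> -3
Index 8 WAS the min and new value -3 > old min -16. Must rescan other elements to find the new min.
Needs rescan: yes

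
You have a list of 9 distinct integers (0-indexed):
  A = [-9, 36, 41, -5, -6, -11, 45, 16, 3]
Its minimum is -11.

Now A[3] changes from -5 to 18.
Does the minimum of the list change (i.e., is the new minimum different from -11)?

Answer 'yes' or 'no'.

Old min = -11
Change: A[3] -5 -> 18
Changed element was NOT the min; min changes only if 18 < -11.
New min = -11; changed? no

Answer: no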